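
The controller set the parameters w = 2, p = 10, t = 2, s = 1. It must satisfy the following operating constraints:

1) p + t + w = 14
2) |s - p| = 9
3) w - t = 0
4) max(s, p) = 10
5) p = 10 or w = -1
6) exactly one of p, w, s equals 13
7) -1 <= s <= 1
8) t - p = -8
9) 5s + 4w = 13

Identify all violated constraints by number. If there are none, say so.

No — constraint 6 is not satisfied.

1) p + t + w = 10 + 2 + 2 = 14  OK
2) |1 - 10| = 9  OK
3) w - t = 2 - 2 = 0  OK
4) max(1, 10) = 10  OK
5) p = 10 = 10 (first disjunct)  OK
6) p=10, w=2, s=1; 0 of them equal 13, not exactly one  FAIL
7) s = 1 lies in [-1, 1]  OK
8) t - p = 2 - 10 = -8  OK
9) 5s + 4w = 5(1) + 4(2) = 13  OK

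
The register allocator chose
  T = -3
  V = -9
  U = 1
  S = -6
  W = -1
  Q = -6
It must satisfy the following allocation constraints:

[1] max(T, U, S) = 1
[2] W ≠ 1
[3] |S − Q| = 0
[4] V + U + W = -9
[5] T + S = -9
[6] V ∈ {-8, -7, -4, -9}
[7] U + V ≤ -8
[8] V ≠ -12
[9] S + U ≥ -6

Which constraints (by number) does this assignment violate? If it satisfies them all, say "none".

[1] max(-3, 1, -6) = 1  true
[2] W = -1, and -1 ≠ 1  true
[3] |-6 − (-6)| = 0  true
[4] V + U + W = -9 + 1 + (-1) = -9  true
[5] T + S = -3 + (-6) = -9  true
[6] V = -9 is in {-8, -7, -4, -9}  true
[7] U + V = 1 + (-9) = -8; -8 ≤ -8  true
[8] V = -9, and -9 ≠ -12  true
[9] S + U = -6 + 1 = -5; -5 ≥ -6  true

Yes — all constraints hold.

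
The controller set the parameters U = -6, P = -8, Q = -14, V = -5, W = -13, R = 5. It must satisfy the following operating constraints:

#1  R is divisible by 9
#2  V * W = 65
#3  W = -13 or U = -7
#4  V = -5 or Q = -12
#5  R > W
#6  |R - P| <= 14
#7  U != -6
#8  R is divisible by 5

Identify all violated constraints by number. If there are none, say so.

#1 5 = 9*0 + 5, so 9 does not divide 5  ✗
#2 V * W = -5 * (-13) = 65  ✓
#3 W = -13 = -13 (first disjunct)  ✓
#4 V = -5 = -5 (first disjunct)  ✓
#5 R = 5, W = -13; 5 > -13  ✓
#6 |5 - (-8)| = 13; 13 ≤ 14  ✓
#7 U = -6, but -6 is required to differ  ✗
#8 5 / 5 = 1, so 5 divides 5  ✓

Constraints 1 and 7 do not hold.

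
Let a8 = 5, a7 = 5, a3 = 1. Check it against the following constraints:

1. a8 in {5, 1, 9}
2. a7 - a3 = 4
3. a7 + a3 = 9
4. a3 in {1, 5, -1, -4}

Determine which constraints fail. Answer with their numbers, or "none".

1. a8 = 5 is in {5, 1, 9}  yes
2. a7 - a3 = 5 - 1 = 4  yes
3. a7 + a3 = 5 + 1 = 6, not 9  no
4. a3 = 1 is in {1, 5, -1, -4}  yes

Constraint 3 does not hold.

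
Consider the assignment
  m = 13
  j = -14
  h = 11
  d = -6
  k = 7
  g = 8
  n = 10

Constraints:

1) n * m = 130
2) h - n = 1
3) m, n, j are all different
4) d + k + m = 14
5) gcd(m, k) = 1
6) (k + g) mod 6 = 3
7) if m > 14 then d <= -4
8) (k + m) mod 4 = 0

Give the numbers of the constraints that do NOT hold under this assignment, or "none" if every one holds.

The assignment satisfies every constraint.

1) n * m = 10 * 13 = 130  yes
2) h - n = 11 - 10 = 1  yes
3) values 13, 10, -14 are pairwise distinct  yes
4) d + k + m = -6 + 7 + 13 = 14  yes
5) gcd(13, 7) = 1  yes
6) k + g = 15; 15 mod 6 = 3  yes
7) m = 13, not > 14; antecedent false, conditional vacuously true  yes
8) k + m = 20; 20 mod 4 = 0  yes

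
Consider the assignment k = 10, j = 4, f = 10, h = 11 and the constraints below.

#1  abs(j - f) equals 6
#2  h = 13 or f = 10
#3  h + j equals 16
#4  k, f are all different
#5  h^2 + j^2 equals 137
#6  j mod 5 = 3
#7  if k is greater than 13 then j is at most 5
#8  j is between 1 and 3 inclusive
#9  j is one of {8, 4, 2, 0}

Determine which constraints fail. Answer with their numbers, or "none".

#1 abs(4 - 10) = 6  ✔
#2 h = 11 ≠ 13, but f = 10 = 10 (second disjunct)  ✔
#3 h + j = 11 + 4 = 15, not 16  ✘
#4 k = f = 10, not all different  ✘
#5 h^2 + j^2 = 11^2 + 4^2 = 121 + 16 = 137  ✔
#6 4 mod 5 = 4, not 3  ✘
#7 k = 10, not > 13; antecedent false, conditional vacuously true  ✔
#8 j = 4 is outside [1, 3]  ✘
#9 j = 4 is in {8, 4, 2, 0}  ✔

Constraints 3, 4, 6, 8 do not hold.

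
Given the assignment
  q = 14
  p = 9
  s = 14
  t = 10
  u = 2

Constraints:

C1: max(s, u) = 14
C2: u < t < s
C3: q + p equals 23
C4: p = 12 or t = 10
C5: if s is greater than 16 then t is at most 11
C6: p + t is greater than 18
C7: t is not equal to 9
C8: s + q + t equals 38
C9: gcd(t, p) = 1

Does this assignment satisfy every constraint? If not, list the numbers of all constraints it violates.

The assignment satisfies every constraint.

C1: max(14, 2) = 14  ✔
C2: values 2 < 10 < 14  ✔
C3: q + p = 14 + 9 = 23  ✔
C4: p = 9 ≠ 12, but t = 10 = 10 (second disjunct)  ✔
C5: s = 14, not > 16; antecedent false, conditional vacuously true  ✔
C6: p + t = 9 + 10 = 19; 19 > 18  ✔
C7: t = 10, and 10 ≠ 9  ✔
C8: s + q + t = 14 + 14 + 10 = 38  ✔
C9: gcd(10, 9) = 1  ✔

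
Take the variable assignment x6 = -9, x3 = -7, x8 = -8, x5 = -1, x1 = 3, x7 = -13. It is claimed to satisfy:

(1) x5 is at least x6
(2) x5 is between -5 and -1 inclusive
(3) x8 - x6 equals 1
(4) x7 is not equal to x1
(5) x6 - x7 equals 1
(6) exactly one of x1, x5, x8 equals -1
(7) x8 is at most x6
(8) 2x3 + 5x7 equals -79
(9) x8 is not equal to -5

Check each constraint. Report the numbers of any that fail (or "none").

Constraints 5, 7 do not hold.

(1) x5 = -1, x6 = -9; -1 ≥ -9 — satisfied.
(2) x5 = -1 lies in [-5, -1] — satisfied.
(3) x8 - x6 = -8 - (-9) = 1 — satisfied.
(4) x7 = -13, x1 = 3; distinct — satisfied.
(5) x6 - x7 = -9 - (-13) = 4, not 1 — violated.
(6) x1=3, x5=-1, x8=-8; 1 of them equals -1 — satisfied.
(7) x8 = -8, x6 = -9; -8 > -9 (want ≤) — violated.
(8) 2x3 + 5x7 = 2(-7) + 5(-13) = -79 — satisfied.
(9) x8 = -8, and -8 ≠ -5 — satisfied.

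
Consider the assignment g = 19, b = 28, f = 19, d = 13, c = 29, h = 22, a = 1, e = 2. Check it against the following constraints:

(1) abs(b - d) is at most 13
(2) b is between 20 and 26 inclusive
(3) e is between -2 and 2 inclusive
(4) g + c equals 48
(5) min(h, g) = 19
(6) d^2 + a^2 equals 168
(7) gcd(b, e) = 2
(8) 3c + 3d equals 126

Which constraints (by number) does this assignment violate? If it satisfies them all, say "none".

(1) abs(28 - 13) = 15; 15 > 13, exceeds bound 13 — violated.
(2) b = 28 is outside [20, 26] — violated.
(3) e = 2 lies in [-2, 2] — OK.
(4) g + c = 19 + 29 = 48 — OK.
(5) min(22, 19) = 19 — OK.
(6) d^2 + a^2 = 13^2 + 1^2 = 169 + 1 = 170, not 168 — violated.
(7) gcd(28, 2) = 2 — OK.
(8) 3c + 3d = 3(29) + 3(13) = 126 — OK.

Constraints 1, 2, and 6 are violated.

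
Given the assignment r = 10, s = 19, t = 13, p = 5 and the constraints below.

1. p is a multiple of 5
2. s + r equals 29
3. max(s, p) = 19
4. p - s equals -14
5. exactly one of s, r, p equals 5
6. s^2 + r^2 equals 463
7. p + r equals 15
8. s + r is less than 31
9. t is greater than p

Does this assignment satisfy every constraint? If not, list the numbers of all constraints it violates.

1. 5 / 5 = 1, so 5 divides 5  ✓
2. s + r = 19 + 10 = 29  ✓
3. max(19, 5) = 19  ✓
4. p - s = 5 - 19 = -14  ✓
5. s=19, r=10, p=5; 1 of them equals 5  ✓
6. s^2 + r^2 = 19^2 + 10^2 = 361 + 100 = 461, not 463  ✗
7. p + r = 5 + 10 = 15  ✓
8. s + r = 19 + 10 = 29; 29 < 31  ✓
9. t = 13, p = 5; 13 > 5  ✓

Violated: 6.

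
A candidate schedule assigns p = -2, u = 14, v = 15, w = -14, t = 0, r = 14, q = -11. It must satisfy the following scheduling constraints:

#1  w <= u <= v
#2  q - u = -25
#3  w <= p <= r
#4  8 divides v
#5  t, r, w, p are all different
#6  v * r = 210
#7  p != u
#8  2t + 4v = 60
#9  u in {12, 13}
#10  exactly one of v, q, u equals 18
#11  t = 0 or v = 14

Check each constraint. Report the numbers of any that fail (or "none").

#1 values -14 <= 14 <= 15 — satisfied.
#2 q - u = -11 - 14 = -25 — satisfied.
#3 values -14 <= -2 <= 14 — satisfied.
#4 15 = 8*1 + 7, so 8 does not divide 15 — violated.
#5 values 0, 14, -14, -2 are pairwise distinct — satisfied.
#6 v * r = 15 * 14 = 210 — satisfied.
#7 p = -2, u = 14; distinct — satisfied.
#8 2t + 4v = 2(0) + 4(15) = 60 — satisfied.
#9 u = 14 is not in {12, 13} — violated.
#10 v=15, q=-11, u=14; 0 of them equal 18, not exactly one — violated.
#11 t = 0 = 0 (first disjunct) — satisfied.

The assignment fails constraints 4, 9, 10.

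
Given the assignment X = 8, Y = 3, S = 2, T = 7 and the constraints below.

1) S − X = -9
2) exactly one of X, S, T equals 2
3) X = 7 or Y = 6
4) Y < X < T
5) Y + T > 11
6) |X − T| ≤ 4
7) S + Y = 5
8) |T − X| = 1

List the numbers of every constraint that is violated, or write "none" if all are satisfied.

Violated: 1, 3, 4, 5.

1) S − X = 2 − 8 = -6, not -9 — fails.
2) X=8, S=2, T=7; 1 of them equals 2 — holds.
3) X = 8 ≠ 7 and Y = 3 ≠ 6; both disjuncts false — fails.
4) values 3, 8, 7; X = 8 is not < T = 7 — fails.
5) Y + T = 3 + 7 = 10; 10 ≤ 11, bound 11 not met — fails.
6) |8 − 7| = 1; 1 ≤ 4 — holds.
7) S + Y = 2 + 3 = 5 — holds.
8) |7 − 8| = 1 — holds.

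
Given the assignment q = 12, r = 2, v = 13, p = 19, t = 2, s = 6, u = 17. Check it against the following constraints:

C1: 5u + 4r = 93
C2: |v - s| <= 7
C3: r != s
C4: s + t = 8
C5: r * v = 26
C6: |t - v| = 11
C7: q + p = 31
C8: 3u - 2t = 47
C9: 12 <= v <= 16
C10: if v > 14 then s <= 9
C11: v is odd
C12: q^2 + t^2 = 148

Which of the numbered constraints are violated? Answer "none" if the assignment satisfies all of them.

Yes — all constraints hold.

C1: 5u + 4r = 5(17) + 4(2) = 93  ✓
C2: |13 - 6| = 7; 7 ≤ 7  ✓
C3: r = 2, s = 6; distinct  ✓
C4: s + t = 6 + 2 = 8  ✓
C5: r * v = 2 * 13 = 26  ✓
C6: |2 - 13| = 11  ✓
C7: q + p = 12 + 19 = 31  ✓
C8: 3u - 2t = 3(17) - 2(2) = 47  ✓
C9: v = 13 lies in [12, 16]  ✓
C10: v = 13, not > 14; antecedent false, conditional vacuously true  ✓
C11: v = 13 is odd  ✓
C12: q^2 + t^2 = 12^2 + 2^2 = 144 + 4 = 148  ✓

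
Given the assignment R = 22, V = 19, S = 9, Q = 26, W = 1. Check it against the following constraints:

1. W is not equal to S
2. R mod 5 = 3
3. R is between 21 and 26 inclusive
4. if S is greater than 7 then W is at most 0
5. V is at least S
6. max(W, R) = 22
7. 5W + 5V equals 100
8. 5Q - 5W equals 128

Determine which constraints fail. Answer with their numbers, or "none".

The assignment fails constraints 2, 4, 8.

1. W = 1, S = 9; distinct — holds.
2. 22 mod 5 = 2, not 3 — fails.
3. R = 22 lies in [21, 26] — holds.
4. S = 9 > 7, so we need W ≤ 0; but W = 1 > 0 — fails.
5. V = 19, S = 9; 19 ≥ 9 — holds.
6. max(1, 22) = 22 — holds.
7. 5W + 5V = 5(1) + 5(19) = 100 — holds.
8. 5Q - 5W = 5(26) - 5(1) = 125, not 128 — fails.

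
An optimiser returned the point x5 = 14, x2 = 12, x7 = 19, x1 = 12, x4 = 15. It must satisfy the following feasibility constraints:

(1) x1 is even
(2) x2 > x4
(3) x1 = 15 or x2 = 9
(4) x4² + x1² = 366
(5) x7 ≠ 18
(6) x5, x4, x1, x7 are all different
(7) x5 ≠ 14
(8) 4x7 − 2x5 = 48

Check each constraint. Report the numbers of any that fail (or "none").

(1) x1 = 12 is even — holds.
(2) x2 = 12, x4 = 15; 12 ≤ 15 (want >) — fails.
(3) x1 = 12 ≠ 15 and x2 = 12 ≠ 9; both disjuncts false — fails.
(4) x4² + x1² = 15² + 12² = 225 + 144 = 369, not 366 — fails.
(5) x7 = 19, and 19 ≠ 18 — holds.
(6) values 14, 15, 12, 19 are pairwise distinct — holds.
(7) x5 = 14, but 14 is required to differ — fails.
(8) 4x7 − 2x5 = 4(19) − 2(14) = 48 — holds.

Constraints 2, 3, 4, and 7 do not hold.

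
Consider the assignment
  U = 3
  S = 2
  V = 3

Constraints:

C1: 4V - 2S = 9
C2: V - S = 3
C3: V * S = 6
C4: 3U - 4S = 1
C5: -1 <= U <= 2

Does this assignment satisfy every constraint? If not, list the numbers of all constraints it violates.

C1: 4V - 2S = 4(3) - 2(2) = 8, not 9 — violated.
C2: V - S = 3 - 2 = 1, not 3 — violated.
C3: V * S = 3 * 2 = 6 — OK.
C4: 3U - 4S = 3(3) - 4(2) = 1 — OK.
C5: U = 3 is outside [-1, 2] — violated.

Constraints 1, 2, and 5 are violated.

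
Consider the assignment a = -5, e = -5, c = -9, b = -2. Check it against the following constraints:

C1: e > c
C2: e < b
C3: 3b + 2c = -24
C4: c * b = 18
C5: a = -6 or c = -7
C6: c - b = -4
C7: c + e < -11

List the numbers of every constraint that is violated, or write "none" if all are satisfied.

The assignment fails constraints 5, 6.

C1: e = -5, c = -9; -5 > -9  holds
C2: e = -5, b = -2; -5 < -2  holds
C3: 3b + 2c = 3(-2) + 2(-9) = -24  holds
C4: c * b = -9 * (-2) = 18  holds
C5: a = -5 ≠ -6 and c = -9 ≠ -7; both disjuncts false  fails
C6: c - b = -9 - (-2) = -7, not -4  fails
C7: c + e = -9 + (-5) = -14; -14 < -11  holds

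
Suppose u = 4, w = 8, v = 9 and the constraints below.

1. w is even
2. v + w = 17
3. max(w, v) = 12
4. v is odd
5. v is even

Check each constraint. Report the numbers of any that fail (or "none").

Constraints 3, 5 do not hold.

1. w = 8 is even  holds
2. v + w = 9 + 8 = 17  holds
3. max(8, 9) = 9, not 12  fails
4. v = 9 is odd  holds
5. v = 9 is odd  fails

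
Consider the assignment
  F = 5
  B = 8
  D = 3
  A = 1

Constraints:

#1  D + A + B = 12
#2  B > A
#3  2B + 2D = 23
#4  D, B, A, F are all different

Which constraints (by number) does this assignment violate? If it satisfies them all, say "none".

Constraint 3 is violated.

#1 D + A + B = 3 + 1 + 8 = 12  ✔
#2 B = 8, A = 1; 8 > 1  ✔
#3 2B + 2D = 2(8) + 2(3) = 22, not 23  ✘
#4 values 3, 8, 1, 5 are pairwise distinct  ✔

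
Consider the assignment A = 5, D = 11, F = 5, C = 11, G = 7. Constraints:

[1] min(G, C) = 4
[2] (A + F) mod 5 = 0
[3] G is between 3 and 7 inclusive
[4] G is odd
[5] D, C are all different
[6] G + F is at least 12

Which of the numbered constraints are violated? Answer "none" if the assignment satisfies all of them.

No — constraints 1 and 5 are not satisfied.

[1] min(7, 11) = 7, not 4 — violated.
[2] A + F = 10; 10 mod 5 = 0 — satisfied.
[3] G = 7 lies in [3, 7] — satisfied.
[4] G = 7 is odd — satisfied.
[5] D = C = 11, not all different — violated.
[6] G + F = 7 + 5 = 12; 12 ≥ 12 — satisfied.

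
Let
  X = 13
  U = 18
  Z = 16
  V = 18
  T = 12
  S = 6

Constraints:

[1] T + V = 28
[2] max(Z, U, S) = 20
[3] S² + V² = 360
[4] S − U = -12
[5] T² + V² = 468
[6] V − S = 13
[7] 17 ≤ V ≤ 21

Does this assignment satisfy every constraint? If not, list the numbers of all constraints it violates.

[1] T + V = 12 + 18 = 30, not 28  FAIL
[2] max(16, 18, 6) = 18, not 20  FAIL
[3] S² + V² = 6² + 18² = 36 + 324 = 360  OK
[4] S − U = 6 − 18 = -12  OK
[5] T² + V² = 12² + 18² = 144 + 324 = 468  OK
[6] V − S = 18 − 6 = 12, not 13  FAIL
[7] V = 18 lies in [17, 21]  OK

Violated: 1, 2, and 6.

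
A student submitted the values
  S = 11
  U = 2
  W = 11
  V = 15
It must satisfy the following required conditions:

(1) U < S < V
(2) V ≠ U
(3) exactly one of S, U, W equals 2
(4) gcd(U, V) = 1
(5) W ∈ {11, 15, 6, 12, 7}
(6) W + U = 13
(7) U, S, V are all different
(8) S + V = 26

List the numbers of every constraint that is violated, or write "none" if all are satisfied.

All constraints are satisfied.

(1) values 2 < 11 < 15 — satisfied.
(2) V = 15, U = 2; distinct — satisfied.
(3) S=11, U=2, W=11; 1 of them equals 2 — satisfied.
(4) gcd(2, 15) = 1 — satisfied.
(5) W = 11 is in {11, 15, 6, 12, 7} — satisfied.
(6) W + U = 11 + 2 = 13 — satisfied.
(7) values 2, 11, 15 are pairwise distinct — satisfied.
(8) S + V = 11 + 15 = 26 — satisfied.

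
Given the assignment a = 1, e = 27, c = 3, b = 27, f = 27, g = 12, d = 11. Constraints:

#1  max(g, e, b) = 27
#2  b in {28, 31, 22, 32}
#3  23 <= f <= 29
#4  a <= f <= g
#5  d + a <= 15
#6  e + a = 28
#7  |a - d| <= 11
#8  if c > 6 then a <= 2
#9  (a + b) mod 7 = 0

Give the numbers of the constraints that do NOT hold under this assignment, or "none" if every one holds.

#1 max(12, 27, 27) = 27 — satisfied.
#2 b = 27 is not in {28, 31, 22, 32} — violated.
#3 f = 27 lies in [23, 29] — satisfied.
#4 values 1, 27, 12; f = 27 is not <= g = 12 — violated.
#5 d + a = 11 + 1 = 12; 12 ≤ 15 — satisfied.
#6 e + a = 27 + 1 = 28 — satisfied.
#7 |1 - 11| = 10; 10 ≤ 11 — satisfied.
#8 c = 3, not > 6; antecedent false, conditional vacuously true — satisfied.
#9 a + b = 28; 28 mod 7 = 0 — satisfied.

No — constraints 2, 4 are not satisfied.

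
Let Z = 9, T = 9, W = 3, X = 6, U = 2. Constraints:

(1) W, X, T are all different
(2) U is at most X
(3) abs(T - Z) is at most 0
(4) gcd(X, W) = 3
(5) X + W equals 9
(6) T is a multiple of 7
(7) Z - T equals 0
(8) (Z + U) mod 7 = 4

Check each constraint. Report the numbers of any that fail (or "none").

(1) values 3, 6, 9 are pairwise distinct  holds
(2) U = 2, X = 6; 2 ≤ 6  holds
(3) abs(9 - 9) = 0; 0 ≤ 0  holds
(4) gcd(6, 3) = 3  holds
(5) X + W = 6 + 3 = 9  holds
(6) 9 = 7*1 + 2, so 7 does not divide 9  fails
(7) Z - T = 9 - 9 = 0  holds
(8) Z + U = 11; 11 mod 7 = 4  holds

The assignment fails constraint 6.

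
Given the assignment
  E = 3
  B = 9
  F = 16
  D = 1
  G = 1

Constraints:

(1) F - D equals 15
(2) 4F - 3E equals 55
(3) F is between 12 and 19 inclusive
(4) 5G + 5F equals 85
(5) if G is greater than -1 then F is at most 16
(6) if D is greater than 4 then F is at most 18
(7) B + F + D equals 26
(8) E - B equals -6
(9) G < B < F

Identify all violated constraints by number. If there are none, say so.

(1) F - D = 16 - 1 = 15 — satisfied.
(2) 4F - 3E = 4(16) - 3(3) = 55 — satisfied.
(3) F = 16 lies in [12, 19] — satisfied.
(4) 5G + 5F = 5(1) + 5(16) = 85 — satisfied.
(5) G = 1 > -1, so we need F ≤ 16; F = 16 ≤ 16 — satisfied.
(6) D = 1, not > 4; antecedent false, conditional vacuously true — satisfied.
(7) B + F + D = 9 + 16 + 1 = 26 — satisfied.
(8) E - B = 3 - 9 = -6 — satisfied.
(9) values 1 < 9 < 16 — satisfied.

Yes — all constraints hold.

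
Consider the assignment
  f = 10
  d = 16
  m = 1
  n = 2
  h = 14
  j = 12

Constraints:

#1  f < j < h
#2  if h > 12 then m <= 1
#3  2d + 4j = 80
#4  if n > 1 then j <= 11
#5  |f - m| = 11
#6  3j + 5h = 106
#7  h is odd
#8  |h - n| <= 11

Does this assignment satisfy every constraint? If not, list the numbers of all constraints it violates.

Violated: 4, 5, 7, 8.

#1 values 10 < 12 < 14 — holds.
#2 h = 14 > 12, so we need m ≤ 1; m = 1 ≤ 1 — holds.
#3 2d + 4j = 2(16) + 4(12) = 80 — holds.
#4 n = 2 > 1, so we need j ≤ 11; but j = 12 > 11 — does not hold.
#5 |10 - 1| = 9, not 11 — does not hold.
#6 3j + 5h = 3(12) + 5(14) = 106 — holds.
#7 h = 14 is even — does not hold.
#8 |14 - 2| = 12; 12 > 11, exceeds bound 11 — does not hold.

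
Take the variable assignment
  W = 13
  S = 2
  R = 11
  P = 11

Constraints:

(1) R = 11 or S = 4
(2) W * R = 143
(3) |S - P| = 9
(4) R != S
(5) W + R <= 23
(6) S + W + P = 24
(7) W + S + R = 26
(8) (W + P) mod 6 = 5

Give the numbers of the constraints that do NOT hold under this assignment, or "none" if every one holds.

(1) R = 11 = 11 (first disjunct)  OK
(2) W * R = 13 * 11 = 143  OK
(3) |2 - 11| = 9  OK
(4) R = 11, S = 2; distinct  OK
(5) W + R = 13 + 11 = 24; 24 > 23, bound 23 not met  FAIL
(6) S + W + P = 2 + 13 + 11 = 26, not 24  FAIL
(7) W + S + R = 13 + 2 + 11 = 26  OK
(8) W + P = 24; 24 mod 6 = 0, not 5  FAIL

Constraints 5, 6, 8 are violated.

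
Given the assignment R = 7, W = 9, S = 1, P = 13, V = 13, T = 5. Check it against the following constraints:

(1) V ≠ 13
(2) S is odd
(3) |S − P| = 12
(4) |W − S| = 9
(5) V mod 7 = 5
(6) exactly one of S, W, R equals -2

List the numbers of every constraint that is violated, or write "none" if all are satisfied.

Constraints 1, 4, 5, 6 are violated.

(1) V = 13, but 13 is required to differ — does not hold.
(2) S = 1 is odd — holds.
(3) |1 − 13| = 12 — holds.
(4) |9 − 1| = 8, not 9 — does not hold.
(5) 13 mod 7 = 6, not 5 — does not hold.
(6) S=1, W=9, R=7; 0 of them equal -2, not exactly one — does not hold.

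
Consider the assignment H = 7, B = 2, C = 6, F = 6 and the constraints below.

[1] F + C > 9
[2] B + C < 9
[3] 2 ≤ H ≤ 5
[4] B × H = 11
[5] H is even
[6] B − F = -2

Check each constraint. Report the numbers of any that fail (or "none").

[1] F + C = 6 + 6 = 12; 12 > 9 — satisfied.
[2] B + C = 2 + 6 = 8; 8 < 9 — satisfied.
[3] H = 7 is outside [2, 5] — violated.
[4] B × H = 2 × 7 = 14, not 11 — violated.
[5] H = 7 is odd — violated.
[6] B − F = 2 − 6 = -4, not -2 — violated.

Constraints 3, 4, 5, 6 do not hold.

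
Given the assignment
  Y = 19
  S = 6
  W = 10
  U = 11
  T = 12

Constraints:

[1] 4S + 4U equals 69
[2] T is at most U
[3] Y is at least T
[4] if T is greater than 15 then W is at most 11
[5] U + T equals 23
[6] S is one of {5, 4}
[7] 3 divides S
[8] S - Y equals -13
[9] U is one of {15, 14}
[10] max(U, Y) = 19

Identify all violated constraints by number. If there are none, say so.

[1] 4S + 4U = 4(6) + 4(11) = 68, not 69  no
[2] T = 12, U = 11; 12 > 11 (want ≤)  no
[3] Y = 19, T = 12; 19 ≥ 12  yes
[4] T = 12, not > 15; antecedent false, conditional vacuously true  yes
[5] U + T = 11 + 12 = 23  yes
[6] S = 6 is not in {5, 4}  no
[7] 6 / 3 = 2, so 3 divides 6  yes
[8] S - Y = 6 - 19 = -13  yes
[9] U = 11 is not in {15, 14}  no
[10] max(11, 19) = 19  yes

Constraints 1, 2, 6, and 9 do not hold.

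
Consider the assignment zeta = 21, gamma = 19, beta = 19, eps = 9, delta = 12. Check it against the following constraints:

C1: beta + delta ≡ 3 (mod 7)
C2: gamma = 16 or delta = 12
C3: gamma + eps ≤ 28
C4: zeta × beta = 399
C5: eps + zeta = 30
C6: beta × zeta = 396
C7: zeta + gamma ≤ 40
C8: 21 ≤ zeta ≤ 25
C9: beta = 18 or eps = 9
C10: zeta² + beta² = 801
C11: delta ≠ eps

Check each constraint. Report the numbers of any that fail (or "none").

Constraints 6, 10 are violated.

C1: beta + delta = 31; 31 mod 7 = 3 — OK.
C2: gamma = 19 ≠ 16, but delta = 12 = 12 (second disjunct) — OK.
C3: gamma + eps = 19 + 9 = 28; 28 ≤ 28 — OK.
C4: zeta × beta = 21 × 19 = 399 — OK.
C5: eps + zeta = 9 + 21 = 30 — OK.
C6: beta × zeta = 19 × 21 = 399, not 396 — violated.
C7: zeta + gamma = 21 + 19 = 40; 40 ≤ 40 — OK.
C8: zeta = 21 lies in [21, 25] — OK.
C9: beta = 19 ≠ 18, but eps = 9 = 9 (second disjunct) — OK.
C10: zeta² + beta² = 21² + 19² = 441 + 361 = 802, not 801 — violated.
C11: delta = 12, eps = 9; distinct — OK.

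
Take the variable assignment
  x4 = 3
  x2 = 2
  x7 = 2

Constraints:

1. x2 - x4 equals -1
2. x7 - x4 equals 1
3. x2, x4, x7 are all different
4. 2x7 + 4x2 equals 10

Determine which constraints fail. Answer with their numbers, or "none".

Constraints 2, 3, and 4 are violated.

1. x2 - x4 = 2 - 3 = -1 — satisfied.
2. x7 - x4 = 2 - 3 = -1, not 1 — violated.
3. x2 = x7 = 2, not all different — violated.
4. 2x7 + 4x2 = 2(2) + 4(2) = 12, not 10 — violated.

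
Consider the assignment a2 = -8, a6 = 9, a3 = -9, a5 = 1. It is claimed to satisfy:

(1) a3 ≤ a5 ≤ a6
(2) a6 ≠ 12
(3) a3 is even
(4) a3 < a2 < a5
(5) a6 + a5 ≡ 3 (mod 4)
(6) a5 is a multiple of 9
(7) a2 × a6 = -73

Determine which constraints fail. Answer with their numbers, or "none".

No — constraints 3, 5, 6, 7 are not satisfied.

(1) values -9 ≤ 1 ≤ 9  OK
(2) a6 = 9, and 9 ≠ 12  OK
(3) a3 = -9 is odd  FAIL
(4) values -9 < -8 < 1  OK
(5) a6 + a5 = 10; 10 mod 4 = 2, not 3  FAIL
(6) 1 = 9×0 + 1, so 9 does not divide 1  FAIL
(7) a2 × a6 = -8 × 9 = -72, not -73  FAIL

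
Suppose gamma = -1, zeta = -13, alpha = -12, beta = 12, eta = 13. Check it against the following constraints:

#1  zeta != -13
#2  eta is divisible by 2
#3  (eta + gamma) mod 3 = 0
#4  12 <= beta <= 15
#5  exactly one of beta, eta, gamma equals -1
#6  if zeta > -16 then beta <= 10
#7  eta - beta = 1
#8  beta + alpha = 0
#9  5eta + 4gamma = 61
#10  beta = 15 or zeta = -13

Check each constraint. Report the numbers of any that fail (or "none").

#1 zeta = -13, but -13 is required to differ  FAIL
#2 13 = 2*6 + 1, so 2 does not divide 13  FAIL
#3 eta + gamma = 12; 12 mod 3 = 0  OK
#4 beta = 12 lies in [12, 15]  OK
#5 beta=12, eta=13, gamma=-1; 1 of them equals -1  OK
#6 zeta = -13 > -16, so we need beta ≤ 10; but beta = 12 > 10  FAIL
#7 eta - beta = 13 - 12 = 1  OK
#8 beta + alpha = 12 + (-12) = 0  OK
#9 5eta + 4gamma = 5(13) + 4(-1) = 61  OK
#10 beta = 12 ≠ 15, but zeta = -13 = -13 (second disjunct)  OK

Violated: 1, 2, and 6.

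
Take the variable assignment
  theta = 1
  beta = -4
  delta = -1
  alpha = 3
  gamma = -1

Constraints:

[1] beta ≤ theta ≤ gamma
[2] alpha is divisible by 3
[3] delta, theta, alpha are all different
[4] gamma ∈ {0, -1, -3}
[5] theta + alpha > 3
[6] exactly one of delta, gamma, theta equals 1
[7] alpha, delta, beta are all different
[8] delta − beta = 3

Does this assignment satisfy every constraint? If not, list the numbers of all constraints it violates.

[1] values -4, 1, -1; theta = 1 is not ≤ gamma = -1 — violated.
[2] 3 / 3 = 1, so 3 divides 3 — satisfied.
[3] values -1, 1, 3 are pairwise distinct — satisfied.
[4] gamma = -1 is in {0, -1, -3} — satisfied.
[5] theta + alpha = 1 + 3 = 4; 4 > 3 — satisfied.
[6] delta=-1, gamma=-1, theta=1; 1 of them equals 1 — satisfied.
[7] values 3, -1, -4 are pairwise distinct — satisfied.
[8] delta − beta = -1 − (-4) = 3 — satisfied.

No — constraint 1 is not satisfied.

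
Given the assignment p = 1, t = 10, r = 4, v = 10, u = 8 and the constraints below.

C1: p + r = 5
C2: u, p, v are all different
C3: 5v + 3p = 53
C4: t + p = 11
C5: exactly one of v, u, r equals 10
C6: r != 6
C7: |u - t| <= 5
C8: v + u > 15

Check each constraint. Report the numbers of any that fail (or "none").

All constraints are satisfied.

C1: p + r = 1 + 4 = 5 — satisfied.
C2: values 8, 1, 10 are pairwise distinct — satisfied.
C3: 5v + 3p = 5(10) + 3(1) = 53 — satisfied.
C4: t + p = 10 + 1 = 11 — satisfied.
C5: v=10, u=8, r=4; 1 of them equals 10 — satisfied.
C6: r = 4, and 4 ≠ 6 — satisfied.
C7: |8 - 10| = 2; 2 ≤ 5 — satisfied.
C8: v + u = 10 + 8 = 18; 18 > 15 — satisfied.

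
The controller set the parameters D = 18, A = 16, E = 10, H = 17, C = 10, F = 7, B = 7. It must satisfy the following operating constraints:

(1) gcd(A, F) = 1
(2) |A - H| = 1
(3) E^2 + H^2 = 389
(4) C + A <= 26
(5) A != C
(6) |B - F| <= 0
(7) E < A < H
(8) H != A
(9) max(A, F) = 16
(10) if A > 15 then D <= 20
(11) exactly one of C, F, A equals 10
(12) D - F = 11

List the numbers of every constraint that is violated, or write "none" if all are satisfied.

(1) gcd(16, 7) = 1 — OK.
(2) |16 - 17| = 1 — OK.
(3) E^2 + H^2 = 10^2 + 17^2 = 100 + 289 = 389 — OK.
(4) C + A = 10 + 16 = 26; 26 ≤ 26 — OK.
(5) A = 16, C = 10; distinct — OK.
(6) |7 - 7| = 0; 0 ≤ 0 — OK.
(7) values 10 < 16 < 17 — OK.
(8) H = 17, A = 16; distinct — OK.
(9) max(16, 7) = 16 — OK.
(10) A = 16 > 15, so we need D ≤ 20; D = 18 ≤ 20 — OK.
(11) C=10, F=7, A=16; 1 of them equals 10 — OK.
(12) D - F = 18 - 7 = 11 — OK.

All constraints are satisfied.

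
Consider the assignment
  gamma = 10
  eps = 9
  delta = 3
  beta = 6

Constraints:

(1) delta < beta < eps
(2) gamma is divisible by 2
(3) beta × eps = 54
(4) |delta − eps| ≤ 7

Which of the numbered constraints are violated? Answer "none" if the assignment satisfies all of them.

(1) values 3 < 6 < 9  OK
(2) 10 / 2 = 5, so 2 divides 10  OK
(3) beta × eps = 6 × 9 = 54  OK
(4) |3 − 9| = 6; 6 ≤ 7  OK

No violations.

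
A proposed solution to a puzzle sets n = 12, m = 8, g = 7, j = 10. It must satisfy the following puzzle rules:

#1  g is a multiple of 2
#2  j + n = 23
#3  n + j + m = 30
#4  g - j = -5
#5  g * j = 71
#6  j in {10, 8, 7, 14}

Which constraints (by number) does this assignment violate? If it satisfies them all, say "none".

No — constraints 1, 2, 4, and 5 are not satisfied.

#1 7 = 2*3 + 1, so 2 does not divide 7 — fails.
#2 j + n = 10 + 12 = 22, not 23 — fails.
#3 n + j + m = 12 + 10 + 8 = 30 — holds.
#4 g - j = 7 - 10 = -3, not -5 — fails.
#5 g * j = 7 * 10 = 70, not 71 — fails.
#6 j = 10 is in {10, 8, 7, 14} — holds.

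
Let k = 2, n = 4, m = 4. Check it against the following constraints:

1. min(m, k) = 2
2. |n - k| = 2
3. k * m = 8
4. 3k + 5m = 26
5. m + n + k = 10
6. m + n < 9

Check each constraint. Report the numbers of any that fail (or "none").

1. min(4, 2) = 2 — satisfied.
2. |4 - 2| = 2 — satisfied.
3. k * m = 2 * 4 = 8 — satisfied.
4. 3k + 5m = 3(2) + 5(4) = 26 — satisfied.
5. m + n + k = 4 + 4 + 2 = 10 — satisfied.
6. m + n = 4 + 4 = 8; 8 < 9 — satisfied.

The assignment satisfies every constraint.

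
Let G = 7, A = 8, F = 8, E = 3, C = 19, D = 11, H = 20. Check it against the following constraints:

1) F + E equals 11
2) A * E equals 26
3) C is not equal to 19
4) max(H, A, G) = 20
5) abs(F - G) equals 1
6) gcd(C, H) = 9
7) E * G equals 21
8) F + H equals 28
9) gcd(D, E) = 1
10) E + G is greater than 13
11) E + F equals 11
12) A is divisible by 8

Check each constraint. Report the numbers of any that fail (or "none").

Constraints 2, 3, 6, and 10 do not hold.

1) F + E = 8 + 3 = 11 — holds.
2) A * E = 8 * 3 = 24, not 26 — does not hold.
3) C = 19, but 19 is required to differ — does not hold.
4) max(20, 8, 7) = 20 — holds.
5) abs(8 - 7) = 1 — holds.
6) gcd(19, 20) = 1, not 9 — does not hold.
7) E * G = 3 * 7 = 21 — holds.
8) F + H = 8 + 20 = 28 — holds.
9) gcd(11, 3) = 1 — holds.
10) E + G = 3 + 7 = 10; 10 ≤ 13, bound 13 not met — does not hold.
11) E + F = 3 + 8 = 11 — holds.
12) 8 / 8 = 1, so 8 divides 8 — holds.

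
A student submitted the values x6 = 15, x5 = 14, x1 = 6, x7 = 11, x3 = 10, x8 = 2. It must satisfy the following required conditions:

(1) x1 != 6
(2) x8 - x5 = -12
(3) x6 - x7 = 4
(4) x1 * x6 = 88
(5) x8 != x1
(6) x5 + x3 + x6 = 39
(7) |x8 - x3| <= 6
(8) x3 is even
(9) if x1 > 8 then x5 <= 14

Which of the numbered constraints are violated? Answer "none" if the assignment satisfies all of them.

Violated: 1, 4, 7.

(1) x1 = 6, but 6 is required to differ  ✘
(2) x8 - x5 = 2 - 14 = -12  ✔
(3) x6 - x7 = 15 - 11 = 4  ✔
(4) x1 * x6 = 6 * 15 = 90, not 88  ✘
(5) x8 = 2, x1 = 6; distinct  ✔
(6) x5 + x3 + x6 = 14 + 10 + 15 = 39  ✔
(7) |2 - 10| = 8; 8 > 6, exceeds bound 6  ✘
(8) x3 = 10 is even  ✔
(9) x1 = 6, not > 8; antecedent false, conditional vacuously true  ✔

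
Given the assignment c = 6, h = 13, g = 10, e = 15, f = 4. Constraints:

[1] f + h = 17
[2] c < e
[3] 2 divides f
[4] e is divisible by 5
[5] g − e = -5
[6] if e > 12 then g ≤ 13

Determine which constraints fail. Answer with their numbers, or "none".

No violations.

[1] f + h = 4 + 13 = 17 — holds.
[2] c = 6, e = 15; 6 < 15 — holds.
[3] 4 / 2 = 2, so 2 divides 4 — holds.
[4] 15 / 5 = 3, so 5 divides 15 — holds.
[5] g − e = 10 − 15 = -5 — holds.
[6] e = 15 > 12, so we need g ≤ 13; g = 10 ≤ 13 — holds.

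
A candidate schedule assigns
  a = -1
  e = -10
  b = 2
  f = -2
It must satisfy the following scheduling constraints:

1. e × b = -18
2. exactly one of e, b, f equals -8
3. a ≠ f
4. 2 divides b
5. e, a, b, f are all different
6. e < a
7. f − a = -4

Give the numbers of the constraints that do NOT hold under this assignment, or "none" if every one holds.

1. e × b = -10 × 2 = -20, not -18 — does not hold.
2. e=-10, b=2, f=-2; 0 of them equal -8, not exactly one — does not hold.
3. a = -1, f = -2; distinct — holds.
4. 2 / 2 = 1, so 2 divides 2 — holds.
5. values -10, -1, 2, -2 are pairwise distinct — holds.
6. e = -10, a = -1; -10 < -1 — holds.
7. f − a = -2 − (-1) = -1, not -4 — does not hold.

Constraints 1, 2, 7 do not hold.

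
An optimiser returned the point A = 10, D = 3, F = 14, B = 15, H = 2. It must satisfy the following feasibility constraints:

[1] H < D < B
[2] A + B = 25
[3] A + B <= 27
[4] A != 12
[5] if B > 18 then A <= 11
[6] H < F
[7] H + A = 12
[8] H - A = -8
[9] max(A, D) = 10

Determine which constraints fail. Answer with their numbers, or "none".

[1] values 2 < 3 < 15  yes
[2] A + B = 10 + 15 = 25  yes
[3] A + B = 10 + 15 = 25; 25 ≤ 27  yes
[4] A = 10, and 10 ≠ 12  yes
[5] B = 15, not > 18; antecedent false, conditional vacuously true  yes
[6] H = 2, F = 14; 2 < 14  yes
[7] H + A = 2 + 10 = 12  yes
[8] H - A = 2 - 10 = -8  yes
[9] max(10, 3) = 10  yes

Yes — all constraints hold.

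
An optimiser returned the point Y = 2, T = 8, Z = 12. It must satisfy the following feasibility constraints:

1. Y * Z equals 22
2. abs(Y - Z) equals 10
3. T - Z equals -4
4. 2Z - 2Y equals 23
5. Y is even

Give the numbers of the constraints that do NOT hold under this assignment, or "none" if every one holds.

1. Y * Z = 2 * 12 = 24, not 22  false
2. abs(2 - 12) = 10  true
3. T - Z = 8 - 12 = -4  true
4. 2Z - 2Y = 2(12) - 2(2) = 20, not 23  false
5. Y = 2 is even  true

Violated: 1 and 4.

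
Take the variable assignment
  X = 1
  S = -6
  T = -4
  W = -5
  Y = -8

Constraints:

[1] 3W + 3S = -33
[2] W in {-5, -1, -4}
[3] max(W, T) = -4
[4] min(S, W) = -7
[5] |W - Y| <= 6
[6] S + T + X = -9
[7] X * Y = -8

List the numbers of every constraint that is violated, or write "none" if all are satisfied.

The assignment fails constraint 4.

[1] 3W + 3S = 3(-5) + 3(-6) = -33 — holds.
[2] W = -5 is in {-5, -1, -4} — holds.
[3] max(-5, -4) = -4 — holds.
[4] min(-6, -5) = -6, not -7 — fails.
[5] |-5 - (-8)| = 3; 3 ≤ 6 — holds.
[6] S + T + X = -6 + (-4) + 1 = -9 — holds.
[7] X * Y = 1 * (-8) = -8 — holds.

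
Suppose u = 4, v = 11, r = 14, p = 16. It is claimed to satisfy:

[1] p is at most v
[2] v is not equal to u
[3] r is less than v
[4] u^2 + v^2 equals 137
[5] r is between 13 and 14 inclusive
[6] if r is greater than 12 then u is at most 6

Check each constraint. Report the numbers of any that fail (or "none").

The assignment fails constraints 1 and 3.

[1] p = 16, v = 11; 16 > 11 (want ≤)  ✘
[2] v = 11, u = 4; distinct  ✔
[3] r = 14, v = 11; 14 ≥ 11 (want <)  ✘
[4] u^2 + v^2 = 4^2 + 11^2 = 16 + 121 = 137  ✔
[5] r = 14 lies in [13, 14]  ✔
[6] r = 14 > 12, so we need u ≤ 6; u = 4 ≤ 6  ✔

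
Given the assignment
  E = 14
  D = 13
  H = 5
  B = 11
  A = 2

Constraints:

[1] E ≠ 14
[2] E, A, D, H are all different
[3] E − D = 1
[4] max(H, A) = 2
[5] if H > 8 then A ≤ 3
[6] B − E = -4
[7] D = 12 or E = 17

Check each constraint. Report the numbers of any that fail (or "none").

Constraints 1, 4, 6, 7 are violated.

[1] E = 14, but 14 is required to differ — violated.
[2] values 14, 2, 13, 5 are pairwise distinct — OK.
[3] E − D = 14 − 13 = 1 — OK.
[4] max(5, 2) = 5, not 2 — violated.
[5] H = 5, not > 8; antecedent false, conditional vacuously true — OK.
[6] B − E = 11 − 14 = -3, not -4 — violated.
[7] D = 13 ≠ 12 and E = 14 ≠ 17; both disjuncts false — violated.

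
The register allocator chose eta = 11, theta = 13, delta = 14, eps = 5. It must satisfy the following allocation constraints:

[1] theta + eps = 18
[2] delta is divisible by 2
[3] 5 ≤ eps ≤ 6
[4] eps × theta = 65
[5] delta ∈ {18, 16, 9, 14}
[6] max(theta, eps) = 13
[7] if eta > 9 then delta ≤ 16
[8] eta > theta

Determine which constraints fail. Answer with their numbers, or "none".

Constraint 8 is violated.

[1] theta + eps = 13 + 5 = 18 — holds.
[2] 14 / 2 = 7, so 2 divides 14 — holds.
[3] eps = 5 lies in [5, 6] — holds.
[4] eps × theta = 5 × 13 = 65 — holds.
[5] delta = 14 is in {18, 16, 9, 14} — holds.
[6] max(13, 5) = 13 — holds.
[7] eta = 11 > 9, so we need delta ≤ 16; delta = 14 ≤ 16 — holds.
[8] eta = 11, theta = 13; 11 ≤ 13 (want >) — does not hold.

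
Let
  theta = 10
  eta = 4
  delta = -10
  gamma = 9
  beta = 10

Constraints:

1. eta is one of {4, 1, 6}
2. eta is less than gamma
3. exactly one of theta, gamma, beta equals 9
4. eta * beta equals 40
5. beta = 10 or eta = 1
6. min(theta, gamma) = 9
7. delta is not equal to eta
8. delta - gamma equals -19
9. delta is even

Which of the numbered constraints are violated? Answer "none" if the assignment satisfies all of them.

None — every constraint holds.

1. eta = 4 is in {4, 1, 6}  OK
2. eta = 4, gamma = 9; 4 < 9  OK
3. theta=10, gamma=9, beta=10; 1 of them equals 9  OK
4. eta * beta = 4 * 10 = 40  OK
5. beta = 10 = 10 (first disjunct)  OK
6. min(10, 9) = 9  OK
7. delta = -10, eta = 4; distinct  OK
8. delta - gamma = -10 - 9 = -19  OK
9. delta = -10 is even  OK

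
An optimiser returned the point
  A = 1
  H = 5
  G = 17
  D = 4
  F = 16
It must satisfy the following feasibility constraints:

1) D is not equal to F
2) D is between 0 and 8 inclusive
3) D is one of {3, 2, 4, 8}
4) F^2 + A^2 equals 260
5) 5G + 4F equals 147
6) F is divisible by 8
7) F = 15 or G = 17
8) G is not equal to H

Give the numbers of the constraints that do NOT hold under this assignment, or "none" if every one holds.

No — constraints 4 and 5 are not satisfied.

1) D = 4, F = 16; distinct — satisfied.
2) D = 4 lies in [0, 8] — satisfied.
3) D = 4 is in {3, 2, 4, 8} — satisfied.
4) F^2 + A^2 = 16^2 + 1^2 = 256 + 1 = 257, not 260 — violated.
5) 5G + 4F = 5(17) + 4(16) = 149, not 147 — violated.
6) 16 / 8 = 2, so 8 divides 16 — satisfied.
7) F = 16 ≠ 15, but G = 17 = 17 (second disjunct) — satisfied.
8) G = 17, H = 5; distinct — satisfied.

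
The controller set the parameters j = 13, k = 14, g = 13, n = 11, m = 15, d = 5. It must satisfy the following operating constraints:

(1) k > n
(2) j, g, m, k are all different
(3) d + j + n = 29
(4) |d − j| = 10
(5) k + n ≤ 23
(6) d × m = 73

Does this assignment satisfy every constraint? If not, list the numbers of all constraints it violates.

(1) k = 14, n = 11; 14 > 11  ✔
(2) j = g = 13, not all different  ✘
(3) d + j + n = 5 + 13 + 11 = 29  ✔
(4) |5 − 13| = 8, not 10  ✘
(5) k + n = 14 + 11 = 25; 25 > 23, bound 23 not met  ✘
(6) d × m = 5 × 15 = 75, not 73  ✘

The assignment fails constraints 2, 4, 5, and 6.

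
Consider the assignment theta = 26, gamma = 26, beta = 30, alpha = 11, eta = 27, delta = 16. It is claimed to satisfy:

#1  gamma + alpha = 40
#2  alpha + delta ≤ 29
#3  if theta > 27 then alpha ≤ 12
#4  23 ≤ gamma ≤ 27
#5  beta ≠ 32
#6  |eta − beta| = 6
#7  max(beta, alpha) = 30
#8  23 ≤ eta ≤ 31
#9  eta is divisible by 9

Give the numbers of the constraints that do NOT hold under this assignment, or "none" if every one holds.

#1 gamma + alpha = 26 + 11 = 37, not 40 — violated.
#2 alpha + delta = 11 + 16 = 27; 27 ≤ 29 — satisfied.
#3 theta = 26, not > 27; antecedent false, conditional vacuously true — satisfied.
#4 gamma = 26 lies in [23, 27] — satisfied.
#5 beta = 30, and 30 ≠ 32 — satisfied.
#6 |27 − 30| = 3, not 6 — violated.
#7 max(30, 11) = 30 — satisfied.
#8 eta = 27 lies in [23, 31] — satisfied.
#9 27 / 9 = 3, so 9 divides 27 — satisfied.

Violated: 1 and 6.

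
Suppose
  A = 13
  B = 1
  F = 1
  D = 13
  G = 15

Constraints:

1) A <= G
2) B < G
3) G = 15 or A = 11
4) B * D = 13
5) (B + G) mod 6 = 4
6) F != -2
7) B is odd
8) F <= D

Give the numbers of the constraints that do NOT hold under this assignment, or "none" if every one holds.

1) A = 13, G = 15; 13 ≤ 15 — holds.
2) B = 1, G = 15; 1 < 15 — holds.
3) G = 15 = 15 (first disjunct) — holds.
4) B * D = 1 * 13 = 13 — holds.
5) B + G = 16; 16 mod 6 = 4 — holds.
6) F = 1, and 1 ≠ -2 — holds.
7) B = 1 is odd — holds.
8) F = 1, D = 13; 1 ≤ 13 — holds.

None — every constraint holds.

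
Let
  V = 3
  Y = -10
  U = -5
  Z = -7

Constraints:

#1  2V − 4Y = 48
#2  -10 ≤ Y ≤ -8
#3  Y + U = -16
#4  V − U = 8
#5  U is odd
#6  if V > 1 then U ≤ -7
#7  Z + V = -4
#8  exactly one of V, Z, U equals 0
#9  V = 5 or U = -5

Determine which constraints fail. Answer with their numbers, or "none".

#1 2V − 4Y = 2(3) − 4(-10) = 46, not 48 — does not hold.
#2 Y = -10 lies in [-10, -8] — holds.
#3 Y + U = -10 + (-5) = -15, not -16 — does not hold.
#4 V − U = 3 − (-5) = 8 — holds.
#5 U = -5 is odd — holds.
#6 V = 3 > 1, so we need U ≤ -7; but U = -5 > -7 — does not hold.
#7 Z + V = -7 + 3 = -4 — holds.
#8 V=3, Z=-7, U=-5; 0 of them equal 0, not exactly one — does not hold.
#9 V = 3 ≠ 5, but U = -5 = -5 (second disjunct) — holds.

Constraints 1, 3, 6, and 8 are violated.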